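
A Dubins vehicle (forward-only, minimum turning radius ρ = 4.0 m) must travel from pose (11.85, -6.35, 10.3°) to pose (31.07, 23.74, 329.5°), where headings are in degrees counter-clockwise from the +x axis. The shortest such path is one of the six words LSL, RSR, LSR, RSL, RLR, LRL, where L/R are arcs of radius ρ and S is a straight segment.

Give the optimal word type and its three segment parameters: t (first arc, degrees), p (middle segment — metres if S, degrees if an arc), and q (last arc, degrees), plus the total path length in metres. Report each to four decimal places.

Let ψ = atan2(Δy, Δx) = atan2(30.09, 19.22) = 57.4316° be the start→goal bearing.
Normalize: d = |goal − start| / ρ = 35.704573/4.0 = 8.926143, α = (θ_start − ψ) mod 360° = 312.8684° = 5.460584 rad, β = (θ_goal − ψ) mod 360° = 272.0684° = 4.748490 rad.
Common terms: sin α = -0.732918, cos α = 0.680317, sin β = -0.999348, cos β = 0.036093, cos(α−β) = 0.756995, d² = 79.676031. Work in radians in the unit-radius frame; every candidate has L = ρ·(t + p + q).
LSL: p² = 2 + d² − 2cos(α−β) + 2d(sin α − sin β) = 84.918434; p = √p² = 9.215120; φ = atan2(cos β − cos α, d + sin α − sin β) = -0.069967 rad; t = (φ − α) mod 2π = 0.752635 rad, q = (β − φ) mod 2π = 4.818456 rad → L = 4.0·(0.752635 + 9.215120 + 4.818456) = 4.0·14.786211 = 59.144843 m
RSR: p² = 2 + d² − 2cos(α−β) + 2d(sin β − sin α) = 75.405648; p = √p² = 8.683643; φ = atan2(cos α − cos β, d − sin α + sin β) = 0.074256 rad; t = (α − φ) mod 2π = 5.386328 rad, q = (φ − β) mod 2π = 1.608952 rad → L = 4.0·(5.386328 + 8.683643 + 1.608952) = 4.0·15.678922 = 62.715689 m
LSR: p² = d² − 2 + 2cos(α−β) + 2d(sin α + sin β) = 48.265106; p = √p² = 6.947309; φ = atan2(−cos α − cos β, d + sin α + sin β) − atan2(−2, p) = 0.181043 rad; t = (φ − α) mod 2π = 1.003644 rad, q = (φ − β) mod 2π = 1.715739 rad → L = 4.0·(1.003644 + 6.947309 + 1.715739) = 4.0·9.666692 = 38.666769 m
RSL: p² = d² − 2 + 2cos(α−β) − 2d(sin α + sin β) = 110.114937; p = √p² = 10.493566; φ = atan2(cos α + cos β, d − sin α − sin β) − atan2(2, p) = -0.121220 rad; t = (α − φ) mod 2π = 5.581804 rad, q = (β − φ) mod 2π = 4.869709 rad → L = 4.0·(5.581804 + 10.493566 + 4.869709) = 4.0·20.945080 = 83.780319 m
RLR: c = (6 − d² + 2cos(α−β) + 2d(sin α − sin β))/8 = -8.425706, |c| > 1 → infeasible
LRL: c = (6 − d² + 2cos(α−β) − 2d(sin α − sin β))/8 = -9.614804, |c| > 1 → infeasible
Shortest: LSR with L = 38.666769 m ≈ 38.6668 m
Convert LSR to answer units (arcs ×180/π): t = 1.003644·180/π = 57.5046°, p = ρ·p = 4.0·6.947309 = 27.7892 m, q = 1.715739·180/π = 98.3046°, L = 38.6668 m.

LSR: t = 57.5046°, p = 27.7892 m, q = 98.3046°, L = 38.6668 m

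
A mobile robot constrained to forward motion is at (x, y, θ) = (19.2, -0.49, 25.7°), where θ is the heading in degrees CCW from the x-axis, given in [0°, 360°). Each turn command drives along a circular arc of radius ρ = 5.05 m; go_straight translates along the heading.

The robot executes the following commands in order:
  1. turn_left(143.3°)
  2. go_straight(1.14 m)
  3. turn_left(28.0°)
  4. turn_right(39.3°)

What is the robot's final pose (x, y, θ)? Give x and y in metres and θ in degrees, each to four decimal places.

set_pose: (x, y, θ) = (19.2000, -0.4900, 25.7000°), ρ = 5.05
turn_left(143.3°): centre at ρ to the left, rotate +143.3° → (17.9736, 9.0177, 169.0000°)
go_straight(1.14): x += 1.14·cos θ, y += 1.14·sin θ → (16.8546, 9.2352, 169.0000°)
turn_left(28.0°): centre at ρ to the left, rotate +28.0° → (14.4145, 9.1073, 197.0000°)
turn_right(39.3°): centre at ρ to the right, rotate −39.3° → (11.0218, 9.2643, 157.7000°)

(11.0218, 9.2643, 157.7000°)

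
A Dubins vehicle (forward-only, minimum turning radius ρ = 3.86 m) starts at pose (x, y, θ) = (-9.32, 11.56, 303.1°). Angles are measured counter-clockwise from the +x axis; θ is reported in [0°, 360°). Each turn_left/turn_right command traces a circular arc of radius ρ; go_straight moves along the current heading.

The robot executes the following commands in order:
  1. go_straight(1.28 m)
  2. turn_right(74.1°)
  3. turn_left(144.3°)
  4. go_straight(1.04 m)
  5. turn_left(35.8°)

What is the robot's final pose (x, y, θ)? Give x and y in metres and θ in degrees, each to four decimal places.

set_pose: (x, y, θ) = (-9.3200, 11.5600, 303.1000°), ρ = 3.86
go_straight(1.28): x += 1.28·cos θ, y += 1.28·sin θ → (-8.6210, 10.4877, 303.1000°)
turn_right(74.1°): centre at ρ to the right, rotate −74.1° → (-8.9414, 5.8474, 229.0000°)
turn_left(144.3°): centre at ρ to the left, rotate +144.3° → (-5.1402, -0.4415, 373.3000° ≡ 13.3000°)
go_straight(1.04): x += 1.04·cos θ, y += 1.04·sin θ → (-4.1281, -0.2022, 13.3000°)
turn_left(35.8°): centre at ρ to the left, rotate +35.8° → (-2.0985, 1.0269, 49.1000°)

(-2.0985, 1.0269, 49.1000°)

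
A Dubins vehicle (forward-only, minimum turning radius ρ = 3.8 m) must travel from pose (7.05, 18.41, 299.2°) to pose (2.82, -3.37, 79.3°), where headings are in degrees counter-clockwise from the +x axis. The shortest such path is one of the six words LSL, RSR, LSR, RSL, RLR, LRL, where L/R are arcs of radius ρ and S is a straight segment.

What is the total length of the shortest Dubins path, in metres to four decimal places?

Let ψ = atan2(Δy, Δx) = atan2(-21.78, -4.23) = -100.9909° be the start→goal bearing.
Normalize: d = |goal − start| / ρ = 22.186962/3.8 = 5.838674, α = (θ_start − ψ) mod 360° = 40.1909° = 0.701463 rad, β = (θ_goal − ψ) mod 360° = 180.2909° = 3.146669 rad.
Common terms: sin α = 0.645336, cos α = 0.763899, sin β = -0.005077, cos β = -0.999987, cos(α−β) = -0.767165, d² = 34.090118. Work in radians in the unit-radius frame; every candidate has L = ρ·(t + p + q).
LSL: p² = 2 + d² − 2cos(α−β) + 2d(sin α − sin β) = 45.219541; p = √p² = 6.724548; φ = atan2(cos β − cos α, d + sin α − sin β) = -0.265411 rad; t = (φ − α) mod 2π = 5.316312 rad, q = (β − φ) mod 2π = 3.412080 rad → L = 3.8·(5.316312 + 6.724548 + 3.412080) = 3.8·15.452939 = 58.721169 m
RSR: p² = 2 + d² − 2cos(α−β) + 2d(sin β − sin α) = 30.029355; p = √p² = 5.479905; φ = atan2(cos α − cos β, d − sin α + sin β) = 0.327717 rad; t = (α − φ) mod 2π = 0.373746 rad, q = (φ − β) mod 2π = 3.464233 rad → L = 3.8·(0.373746 + 5.479905 + 3.464233) = 3.8·9.317884 = 35.407958 m
LSR: p² = d² − 2 + 2cos(α−β) + 2d(sin α + sin β) = 38.032319; p = √p² = 6.167035; φ = atan2(−cos α − cos β, d + sin α + sin β) − atan2(−2, p) = 0.350026 rad; t = (φ − α) mod 2π = 5.931749 rad, q = (φ − β) mod 2π = 3.486542 rad → L = 3.8·(5.931749 + 6.167035 + 3.486542) = 3.8·15.585326 = 59.224239 m
RSL: p² = d² − 2 + 2cos(α−β) − 2d(sin α + sin β) = 23.079256; p = √p² = 4.804087; φ = atan2(cos α + cos β, d − sin α − sin β) − atan2(2, p) = -0.439873 rad; t = (α − φ) mod 2π = 1.141336 rad, q = (β − φ) mod 2π = 3.586542 rad → L = 3.8·(1.141336 + 4.804087 + 3.586542) = 3.8·9.531966 = 36.221471 m
RLR: c = (6 − d² + 2cos(α−β) + 2d(sin α − sin β))/8 = -2.753669, |c| > 1 → infeasible
LRL: c = (6 − d² + 2cos(α−β) − 2d(sin α − sin β))/8 = -4.652443, |c| > 1 → infeasible
Shortest: RSR with L = 35.407958 m ≈ 35.4080 m

35.4080 m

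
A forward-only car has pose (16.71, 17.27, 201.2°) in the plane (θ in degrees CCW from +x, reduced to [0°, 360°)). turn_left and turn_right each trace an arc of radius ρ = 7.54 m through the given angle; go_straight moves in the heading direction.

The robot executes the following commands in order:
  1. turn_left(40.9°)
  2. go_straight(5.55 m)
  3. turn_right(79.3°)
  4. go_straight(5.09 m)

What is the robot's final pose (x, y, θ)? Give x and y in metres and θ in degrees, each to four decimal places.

set_pose: (x, y, θ) = (16.7100, 17.2700, 201.2000°), ρ = 7.54
turn_left(40.9°): centre at ρ to the left, rotate +40.9° → (12.7731, 13.7685, 242.1000°)
go_straight(5.55): x += 5.55·cos θ, y += 5.55·sin θ → (10.1760, 8.8636, 242.1000°)
turn_right(79.3°): centre at ρ to the right, rotate −79.3° → (1.2828, 5.1890, 162.8000°)
go_straight(5.09): x += 5.09·cos θ, y += 5.09·sin θ → (-3.5796, 6.6941, 162.8000°)

(-3.5796, 6.6941, 162.8000°)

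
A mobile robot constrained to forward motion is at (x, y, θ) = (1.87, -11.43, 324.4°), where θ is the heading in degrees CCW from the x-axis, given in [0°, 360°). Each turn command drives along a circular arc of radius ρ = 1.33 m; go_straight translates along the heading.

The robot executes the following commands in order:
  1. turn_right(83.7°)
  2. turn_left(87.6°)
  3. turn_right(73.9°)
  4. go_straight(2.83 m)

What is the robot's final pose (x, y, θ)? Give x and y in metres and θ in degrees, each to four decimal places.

set_pose: (x, y, θ) = (1.8700, -11.4300, 324.4000°), ρ = 1.33
turn_right(83.7°): centre at ρ to the right, rotate −83.7° → (2.2556, -13.1623, 240.7000°)
turn_left(87.6°): centre at ρ to the left, rotate +87.6° → (2.7166, -14.9448, 328.3000°)
turn_right(73.9°): centre at ρ to the right, rotate −73.9° → (3.2987, -16.4340, 254.4000°)
go_straight(2.83): x += 2.83·cos θ, y += 2.83·sin θ → (2.5377, -19.1598, 254.4000°)

(2.5377, -19.1598, 254.4000°)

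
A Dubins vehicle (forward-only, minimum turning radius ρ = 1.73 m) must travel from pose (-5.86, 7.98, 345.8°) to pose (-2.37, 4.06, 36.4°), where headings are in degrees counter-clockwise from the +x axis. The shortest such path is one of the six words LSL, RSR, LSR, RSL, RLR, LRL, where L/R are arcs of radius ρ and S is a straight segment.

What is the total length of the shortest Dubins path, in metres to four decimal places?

Let ψ = atan2(Δy, Δx) = atan2(-3.92, 3.49) = -48.3211° be the start→goal bearing.
Normalize: d = |goal − start| / ρ = 5.248476/1.73 = 3.033801, α = (θ_start − ψ) mod 360° = 34.1211° = 0.595526 rad, β = (θ_goal − ψ) mod 360° = 84.7211° = 1.478663 rad.
Common terms: sin α = 0.560944, cos α = 0.827854, sin β = 0.995759, cos β = 0.092003, cos(α−β) = 0.634731, d² = 9.203949. Work in radians in the unit-radius frame; every candidate has L = ρ·(t + p + q).
LSL: p² = 2 + d² − 2cos(α−β) + 2d(sin α − sin β) = 7.296208; p = √p² = 2.701149; φ = atan2(cos β − cos α, d + sin α − sin β) = -0.275908 rad; t = (φ − α) mod 2π = 5.411751 rad, q = (β − φ) mod 2π = 1.754571 rad → L = 1.73·(5.411751 + 2.701149 + 1.754571) = 1.73·9.867471 = 17.070725 m
RSR: p² = 2 + d² − 2cos(α−β) + 2d(sin β − sin α) = 12.572769; p = √p² = 3.545810; φ = atan2(cos α − cos β, d − sin α + sin β) = 0.209046 rad; t = (α − φ) mod 2π = 0.386480 rad, q = (φ − β) mod 2π = 5.013569 rad → L = 1.73·(0.386480 + 3.545810 + 5.013569) = 1.73·8.945859 = 15.476336 m
LSR: p² = d² − 2 + 2cos(α−β) + 2d(sin α + sin β) = 17.918865; p = √p² = 4.233068; φ = atan2(−cos α − cos β, d + sin α + sin β) − atan2(−2, p) = 0.243619 rad; t = (φ − α) mod 2π = 5.931278 rad, q = (φ − β) mod 2π = 5.048142 rad → L = 1.73·(5.931278 + 4.233068 + 5.048142) = 1.73·15.212488 = 26.317605 m
RSL: p² = d² − 2 + 2cos(α−β) − 2d(sin α + sin β) = -0.972045 < 0 → infeasible
RLR: c = (6 − d² + 2cos(α−β) + 2d(sin α − sin β))/8 = -0.571596; p = 2π − arccos c = 4.103939 rad; φ = atan2(cos α − cos β, d − sin α + sin β) = 0.209046 rad; t = (α − φ + p/2) mod 2π = 2.438450 rad, q = (α − β − t + p) mod 2π = 0.782353 rad → L = 1.73·(2.438450 + 4.103939 + 0.782353) = 1.73·7.324742 = 12.671803 m
LRL: c = (6 − d² + 2cos(α−β) − 2d(sin α − sin β))/8 = 0.087974; p = 2π − arccos c = 4.800477 rad; φ = atan2(cos β − cos α, d + sin α − sin β) = -0.275908 rad; t = (φ − α + p/2) mod 2π = 1.528804 rad, q = (β − α − t + p) mod 2π = 4.154810 rad → L = 1.73·(1.528804 + 4.800477 + 4.154810) = 1.73·10.484090 = 18.137476 m
Shortest: RLR with L = 12.671803 m ≈ 12.6718 m

12.6718 m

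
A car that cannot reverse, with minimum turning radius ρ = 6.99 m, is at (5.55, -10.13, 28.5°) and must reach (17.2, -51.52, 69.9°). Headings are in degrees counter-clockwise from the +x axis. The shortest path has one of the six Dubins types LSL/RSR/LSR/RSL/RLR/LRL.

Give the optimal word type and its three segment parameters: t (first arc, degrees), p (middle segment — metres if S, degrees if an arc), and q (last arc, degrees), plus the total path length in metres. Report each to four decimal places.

RSL: t = 140.6022°, p = 29.7726 m, q = 182.0022°, L = 69.1299 m

Let ψ = atan2(Δy, Δx) = atan2(-41.39, 11.65) = -74.2797° be the start→goal bearing.
Normalize: d = |goal − start| / ρ = 42.998309/6.99 = 6.151403, α = (θ_start − ψ) mod 360° = 102.7797° = 1.793845 rad, β = (θ_goal − ψ) mod 360° = 144.1797° = 2.516411 rad.
Common terms: sin α = 0.975228, cos α = -0.221204, sin β = 0.585244, cos β = -0.810857, cos(α−β) = 0.750111, d² = 37.839763. Work in radians in the unit-radius frame; every candidate has L = ρ·(t + p + q).
LSL: p² = 2 + d² − 2cos(α−β) + 2d(sin α − sin β) = 43.137428; p = √p² = 6.567909; φ = atan2(cos β − cos α, d + sin α − sin β) = -0.089899 rad; t = (φ − α) mod 2π = 4.399442 rad, q = (β − φ) mod 2π = 2.606310 rad → L = 6.99·(4.399442 + 6.567909 + 2.606310) = 6.99·13.573661 = 94.879888 m
RSR: p² = 2 + d² − 2cos(α−β) + 2d(sin β − sin α) = 33.541653; p = √p² = 5.791516; φ = atan2(cos α − cos β, d − sin α + sin β) = 0.101990 rad; t = (α − φ) mod 2π = 1.691855 rad, q = (φ − β) mod 2π = 3.868764 rad → L = 6.99·(1.691855 + 5.791516 + 3.868764) = 6.99·11.352135 = 79.351421 m
LSR: p² = d² − 2 + 2cos(α−β) + 2d(sin α + sin β) = 56.538172; p = √p² = 7.519187; φ = atan2(−cos α − cos β, d + sin α + sin β) − atan2(−2, p) = 0.393004 rad; t = (φ − α) mod 2π = 4.882344 rad, q = (φ − β) mod 2π = 4.159778 rad → L = 6.99·(4.882344 + 7.519187 + 4.159778) = 6.99·16.561310 = 115.763554 m
RSL: p² = d² − 2 + 2cos(α−β) − 2d(sin α + sin β) = 18.141798; p = √p² = 4.259319; φ = atan2(cos α + cos β, d − sin α − sin β) − atan2(2, p) = -0.660127 rad; t = (α − φ) mod 2π = 2.453972 rad, q = (β − φ) mod 2π = 3.176538 rad → L = 6.99·(2.453972 + 4.259319 + 3.176538) = 6.99·9.889830 = 69.129909 m
RLR: c = (6 − d² + 2cos(α−β) + 2d(sin α − sin β))/8 = -3.192707, |c| > 1 → infeasible
LRL: c = (6 − d² + 2cos(α−β) − 2d(sin α − sin β))/8 = -4.392179, |c| > 1 → infeasible
Shortest: RSL with L = 69.129909 m ≈ 69.1299 m
Convert RSL to answer units (arcs ×180/π): t = 2.453972·180/π = 140.6022°, p = ρ·p = 6.99·4.259319 = 29.7726 m, q = 3.176538·180/π = 182.0022°, L = 69.1299 m.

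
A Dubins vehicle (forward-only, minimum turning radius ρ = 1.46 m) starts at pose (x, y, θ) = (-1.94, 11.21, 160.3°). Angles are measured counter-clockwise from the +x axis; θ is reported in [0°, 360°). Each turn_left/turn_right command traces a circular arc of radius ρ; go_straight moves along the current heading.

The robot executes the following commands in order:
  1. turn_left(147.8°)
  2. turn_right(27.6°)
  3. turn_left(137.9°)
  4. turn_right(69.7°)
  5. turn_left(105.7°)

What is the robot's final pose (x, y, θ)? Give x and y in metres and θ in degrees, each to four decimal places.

set_pose: (x, y, θ) = (-1.9400, 11.2100, 160.3000°), ρ = 1.46
turn_left(147.8°): centre at ρ to the left, rotate +147.8° → (-3.5811, 8.9346, 308.1000°)
turn_right(27.6°): centre at ρ to the right, rotate −27.6° → (-3.2945, 8.2998, 280.5000°)
turn_left(137.9°): centre at ρ to the left, rotate +137.9° → (-0.6154, 7.8008, 418.4000° ≡ 58.4000°)
turn_right(69.7°): centre at ρ to the right, rotate −69.7° → (0.9142, 8.4675, -11.3000° ≡ 348.7000°)
turn_left(105.7°): centre at ρ to the left, rotate +105.7° → (2.6560, 10.0112, 454.4000° ≡ 94.4000°)

(2.6560, 10.0112, 94.4000°)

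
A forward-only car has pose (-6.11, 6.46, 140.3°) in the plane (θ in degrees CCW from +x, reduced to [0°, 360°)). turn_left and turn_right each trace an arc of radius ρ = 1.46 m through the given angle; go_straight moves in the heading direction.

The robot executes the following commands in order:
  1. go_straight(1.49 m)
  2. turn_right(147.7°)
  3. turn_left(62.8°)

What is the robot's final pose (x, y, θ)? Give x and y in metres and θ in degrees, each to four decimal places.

set_pose: (x, y, θ) = (-6.1100, 6.4600, 140.3000°), ρ = 1.46
go_straight(1.49): x += 1.49·cos θ, y += 1.49·sin θ → (-7.2564, 7.4118, 140.3000°)
turn_right(147.7°): centre at ρ to the right, rotate −147.7° → (-6.1358, 9.9829, -7.4000° ≡ 352.6000°)
turn_left(62.8°): centre at ρ to the left, rotate +62.8° → (-4.7459, 10.6017, 415.4000° ≡ 55.4000°)

(-4.7459, 10.6017, 55.4000°)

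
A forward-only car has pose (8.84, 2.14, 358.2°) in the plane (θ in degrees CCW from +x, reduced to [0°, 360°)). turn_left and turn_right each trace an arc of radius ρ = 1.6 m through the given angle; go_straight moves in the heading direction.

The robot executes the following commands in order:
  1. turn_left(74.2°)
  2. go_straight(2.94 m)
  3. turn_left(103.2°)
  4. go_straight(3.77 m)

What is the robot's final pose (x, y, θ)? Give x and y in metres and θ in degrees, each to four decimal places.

(6.1431, 8.4261, 175.6000°)

set_pose: (x, y, θ) = (8.8400, 2.1400, 358.2000°), ρ = 1.6
turn_left(74.2°): centre at ρ to the left, rotate +74.2° → (10.4154, 3.2554, 432.4000° ≡ 72.4000°)
go_straight(2.94): x += 2.94·cos θ, y += 2.94·sin θ → (11.3043, 6.0578, 72.4000°)
turn_left(103.2°): centre at ρ to the left, rotate +103.2° → (9.9020, 8.1369, 175.6000°)
go_straight(3.77): x += 3.77·cos θ, y += 3.77·sin θ → (6.1431, 8.4261, 175.6000°)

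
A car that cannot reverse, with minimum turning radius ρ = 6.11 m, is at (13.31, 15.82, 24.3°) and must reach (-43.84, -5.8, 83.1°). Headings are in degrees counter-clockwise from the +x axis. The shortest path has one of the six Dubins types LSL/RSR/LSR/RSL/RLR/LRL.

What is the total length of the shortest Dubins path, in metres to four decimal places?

88.2853 m

Let ψ = atan2(Δy, Δx) = atan2(-21.62, -57.15) = -159.2782° be the start→goal bearing.
Normalize: d = |goal − start| / ρ = 61.102757/6.11 = 10.000451, α = (θ_start − ψ) mod 360° = 183.5782° = 3.204045 rad, β = (θ_goal − ψ) mod 360° = 242.3782° = 4.230298 rad.
Common terms: sin α = -0.062411, cos α = -0.998051, sin β = -0.886028, cos β = -0.463633, cos(α−β) = 0.518027, d² = 100.009024. Work in radians in the unit-radius frame; every candidate has L = ρ·(t + p + q).
LSL: p² = 2 + d² − 2cos(α−β) + 2d(sin α − sin β) = 117.446036; p = √p² = 10.837252; φ = atan2(cos β − cos α, d + sin α − sin β) = 0.049333 rad; t = (φ − α) mod 2π = 3.128474 rad, q = (β − φ) mod 2π = 4.180965 rad → L = 6.11·(3.128474 + 10.837252 + 4.180965) = 6.11·18.146691 = 110.876283 m
RSR: p² = 2 + d² − 2cos(α−β) + 2d(sin β − sin α) = 84.499904; p = √p² = 9.192383; φ = atan2(cos α − cos β, d − sin α + sin β) = -0.058170 rad; t = (α − φ) mod 2π = 3.262214 rad, q = (φ − β) mod 2π = 1.994717 rad → L = 6.11·(3.262214 + 9.192383 + 1.994717) = 6.11·14.449315 = 88.285313 m
LSR: p² = d² − 2 + 2cos(α−β) + 2d(sin α + sin β) = 80.075445; p = √p² = 8.948488; φ = atan2(−cos α − cos β, d + sin α + sin β) − atan2(−2, p) = 0.379982 rad; t = (φ − α) mod 2π = 3.459122 rad, q = (φ − β) mod 2π = 2.432869 rad → L = 6.11·(3.459122 + 8.948488 + 2.432869) = 6.11·14.840480 = 90.675331 m
RSL: p² = d² − 2 + 2cos(α−β) − 2d(sin α + sin β) = 118.014712; p = √p² = 10.863458; φ = atan2(cos α + cos β, d − sin α − sin β) − atan2(2, p) = -0.314781 rad; t = (α − φ) mod 2π = 3.518825 rad, q = (β − φ) mod 2π = 4.545079 rad → L = 6.11·(3.518825 + 10.863458 + 4.545079) = 6.11·18.927362 = 115.646180 m
RLR: c = (6 − d² + 2cos(α−β) + 2d(sin α − sin β))/8 = -9.562488, |c| > 1 → infeasible
LRL: c = (6 − d² + 2cos(α−β) − 2d(sin α − sin β))/8 = -13.680755, |c| > 1 → infeasible
Shortest: RSR with L = 88.285313 m ≈ 88.2853 m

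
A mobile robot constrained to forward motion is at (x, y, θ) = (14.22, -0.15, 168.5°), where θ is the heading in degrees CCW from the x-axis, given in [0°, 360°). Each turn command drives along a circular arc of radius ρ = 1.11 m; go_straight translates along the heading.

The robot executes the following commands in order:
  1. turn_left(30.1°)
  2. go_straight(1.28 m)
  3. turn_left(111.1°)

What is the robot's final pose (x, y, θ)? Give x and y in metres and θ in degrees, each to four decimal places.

(11.9315, -2.3550, 309.7000°)

set_pose: (x, y, θ) = (14.2200, -0.1500, 168.5000°), ρ = 1.11
turn_left(30.1°): centre at ρ to the left, rotate +30.1° → (13.6447, -0.1857, 198.6000°)
go_straight(1.28): x += 1.28·cos θ, y += 1.28·sin θ → (12.4315, -0.5940, 198.6000°)
turn_left(111.1°): centre at ρ to the left, rotate +111.1° → (11.9315, -2.3550, 309.7000°)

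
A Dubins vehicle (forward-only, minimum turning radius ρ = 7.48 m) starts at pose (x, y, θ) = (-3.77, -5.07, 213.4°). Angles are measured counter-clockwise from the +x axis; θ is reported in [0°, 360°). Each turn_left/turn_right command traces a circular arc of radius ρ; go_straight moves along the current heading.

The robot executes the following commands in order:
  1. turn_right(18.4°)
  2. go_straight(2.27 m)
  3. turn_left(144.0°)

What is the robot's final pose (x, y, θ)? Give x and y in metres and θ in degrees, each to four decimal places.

set_pose: (x, y, θ) = (-3.7700, -5.0700, 213.4000°), ρ = 7.48
turn_right(18.4°): centre at ρ to the right, rotate −18.4° → (-5.9516, -6.0505, 195.0000°)
go_straight(2.27): x += 2.27·cos θ, y += 2.27·sin θ → (-8.1443, -6.6380, 195.0000°)
turn_left(144.0°): centre at ρ to the left, rotate +144.0° → (-8.8889, -20.8463, 339.0000°)

(-8.8889, -20.8463, 339.0000°)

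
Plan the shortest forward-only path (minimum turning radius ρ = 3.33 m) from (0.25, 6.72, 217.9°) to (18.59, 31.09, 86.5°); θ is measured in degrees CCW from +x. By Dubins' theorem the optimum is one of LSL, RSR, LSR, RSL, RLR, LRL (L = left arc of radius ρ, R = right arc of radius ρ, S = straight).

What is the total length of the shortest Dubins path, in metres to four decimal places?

Let ψ = atan2(Δy, Δx) = atan2(24.37, 18.34) = 53.0362° be the start→goal bearing.
Normalize: d = |goal − start| / ρ = 30.500041/3.33 = 9.159171, α = (θ_start − ψ) mod 360° = 164.8638° = 2.877417 rad, β = (θ_goal − ψ) mod 360° = 33.4638° = 0.584054 rad.
Common terms: sin α = 0.261114, cos α = -0.965308, sin β = 0.551410, cos β = 0.834234, cos(α−β) = -0.661312, d² = 83.890422. Work in radians in the unit-radius frame; every candidate has L = ρ·(t + p + q).
LSL: p² = 2 + d² − 2cos(α−β) + 2d(sin α − sin β) = 81.895298; p = √p² = 9.049602; φ = atan2(cos β − cos α, d + sin α − sin β) = 0.200188 rad; t = (φ − α) mod 2π = 3.605956 rad, q = (β − φ) mod 2π = 0.383866 rad → L = 3.33·(3.605956 + 9.049602 + 0.383866) = 3.33·13.039425 = 43.421284 m
RSR: p² = 2 + d² − 2cos(α−β) + 2d(sin β − sin α) = 92.530794; p = √p² = 9.619293; φ = atan2(cos α − cos β, d − sin α + sin β) = -0.188185 rad; t = (α − φ) mod 2π = 3.065602 rad, q = (φ − β) mod 2π = 5.510946 rad → L = 3.33·(3.065602 + 9.619293 + 5.510946) = 3.33·18.195841 = 60.592150 m
LSR: p² = d² − 2 + 2cos(α−β) + 2d(sin α + sin β) = 95.451899; p = √p² = 9.769949; φ = atan2(−cos α − cos β, d + sin α + sin β) − atan2(−2, p) = 0.215063 rad; t = (φ − α) mod 2π = 3.620832 rad, q = (φ − β) mod 2π = 5.914195 rad → L = 3.33·(3.620832 + 9.769949 + 5.914195) = 3.33·19.304976 = 64.285570 m
RSL: p² = d² − 2 + 2cos(α−β) − 2d(sin α + sin β) = 65.683697; p = √p² = 8.104548; φ = atan2(cos α + cos β, d − sin α − sin β) − atan2(2, p) = -0.257644 rad; t = (α − φ) mod 2π = 3.135060 rad, q = (β − φ) mod 2π = 0.841698 rad → L = 3.33·(3.135060 + 8.104548 + 0.841698) = 3.33·12.081306 = 40.230748 m
RLR: c = (6 − d² + 2cos(α−β) + 2d(sin α − sin β))/8 = -10.566349, |c| > 1 → infeasible
LRL: c = (6 − d² + 2cos(α−β) − 2d(sin α − sin β))/8 = -9.236912, |c| > 1 → infeasible
Shortest: RSL with L = 40.230748 m ≈ 40.2307 m

40.2307 m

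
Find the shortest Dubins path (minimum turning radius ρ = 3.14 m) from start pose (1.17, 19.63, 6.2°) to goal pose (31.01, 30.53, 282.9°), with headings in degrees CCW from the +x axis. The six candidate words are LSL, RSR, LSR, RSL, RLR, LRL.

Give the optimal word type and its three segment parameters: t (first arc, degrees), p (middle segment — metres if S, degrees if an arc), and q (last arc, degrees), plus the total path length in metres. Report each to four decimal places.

Let ψ = atan2(Δy, Δx) = atan2(10.90, 29.84) = 20.0663° be the start→goal bearing.
Normalize: d = |goal − start| / ρ = 31.768469/3.14 = 10.117347, α = (θ_start − ψ) mod 360° = 346.1337° = 6.041172 rad, β = (θ_goal − ψ) mod 360° = 262.8337° = 4.587313 rad.
Common terms: sin α = -0.239657, cos α = 0.970858, sin β = -0.992188, cos β = -0.124750, cos(α−β) = 0.116671, d² = 102.360704. Work in radians in the unit-radius frame; every candidate has L = ρ·(t + p + q).
LSL: p² = 2 + d² − 2cos(α−β) + 2d(sin α − sin β) = 119.354596; p = √p² = 10.924953; φ = atan2(cos β − cos α, d + sin α − sin β) = -0.100454 rad; t = (φ − α) mod 2π = 0.141559 rad, q = (β − φ) mod 2π = 4.687767 rad → L = 3.14·(0.141559 + 10.924953 + 4.687767) = 3.14·15.754279 = 49.468436 m
RSR: p² = 2 + d² − 2cos(α−β) + 2d(sin β − sin α) = 88.900130; p = √p² = 9.428687; φ = atan2(cos α − cos β, d − sin α + sin β) = 0.116462 rad; t = (α − φ) mod 2π = 5.924710 rad, q = (φ − β) mod 2π = 1.812335 rad → L = 3.14·(5.924710 + 9.428687 + 1.812335) = 3.14·17.165731 = 53.900396 m
LSR: p² = d² − 2 + 2cos(α−β) + 2d(sin α + sin β) = 75.668030; p = √p² = 8.698737; φ = atan2(−cos α − cos β, d + sin α + sin β) − atan2(−2, p) = 0.131054 rad; t = (φ − α) mod 2π = 0.373067 rad, q = (φ − β) mod 2π = 1.826926 rad → L = 3.14·(0.373067 + 8.698737 + 1.826926) = 3.14·10.898730 = 34.222011 m
RSL: p² = d² − 2 + 2cos(α−β) − 2d(sin α + sin β) = 125.520062; p = √p² = 11.203574; φ = atan2(cos α + cos β, d − sin α − sin β) − atan2(2, p) = -0.102239 rad; t = (α − φ) mod 2π = 6.143412 rad, q = (β − φ) mod 2π = 4.689552 rad → L = 3.14·(6.143412 + 11.203574 + 4.689552) = 3.14·22.036537 = 69.194728 m
RLR: c = (6 − d² + 2cos(α−β) + 2d(sin α − sin β))/8 = -10.112516, |c| > 1 → infeasible
LRL: c = (6 − d² + 2cos(α−β) − 2d(sin α − sin β))/8 = -13.919324, |c| > 1 → infeasible
Shortest: LSR with L = 34.222011 m ≈ 34.2220 m
Convert LSR to answer units (arcs ×180/π): t = 0.373067·180/π = 21.3751°, p = ρ·p = 3.14·8.698737 = 27.3140 m, q = 1.826926·180/π = 104.6751°, L = 34.2220 m.

LSR: t = 21.3751°, p = 27.3140 m, q = 104.6751°, L = 34.2220 m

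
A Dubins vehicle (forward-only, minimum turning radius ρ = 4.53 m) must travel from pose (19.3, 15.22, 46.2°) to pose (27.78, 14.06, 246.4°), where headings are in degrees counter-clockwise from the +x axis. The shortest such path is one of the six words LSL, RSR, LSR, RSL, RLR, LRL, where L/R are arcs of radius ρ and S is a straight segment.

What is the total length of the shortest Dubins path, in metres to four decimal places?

Let ψ = atan2(Δy, Δx) = atan2(-1.16, 8.48) = -7.7893° be the start→goal bearing.
Normalize: d = |goal − start| / ρ = 8.558972/4.53 = 1.889398, α = (θ_start − ψ) mod 360° = 53.9893° = 0.942291 rad, β = (θ_goal − ψ) mod 360° = 254.1893° = 4.436440 rad.
Common terms: sin α = 0.808907, cos α = 0.587937, sin β = -0.962167, cos β = -0.272460, cos(α−β) = -0.938493, d² = 3.569824. Work in radians in the unit-radius frame; every candidate has L = ρ·(t + p + q).
LSL: p² = 2 + d² − 2cos(α−β) + 2d(sin α − sin β) = 14.139337; p = √p² = 3.760231; φ = atan2(cos β − cos α, d + sin α − sin β) = -0.230860 rad; t = (φ − α) mod 2π = 5.110034 rad, q = (β − φ) mod 2π = 4.667300 rad → L = 4.53·(5.110034 + 3.760231 + 4.667300) = 4.53·13.537565 = 61.325171 m
RSR: p² = 2 + d² − 2cos(α−β) + 2d(sin β − sin α) = 0.754283; p = √p² = 0.868495; φ = atan2(cos α − cos β, d − sin α + sin β) = 1.434131 rad; t = (α − φ) mod 2π = 5.791345 rad, q = (φ − β) mod 2π = 3.280877 rad → L = 4.53·(5.791345 + 0.868495 + 3.280877) = 4.53·9.940716 = 45.031444 m
LSR: p² = d² − 2 + 2cos(α−β) + 2d(sin α + sin β) = -0.886300 < 0 → infeasible
RSL: p² = d² − 2 + 2cos(α−β) − 2d(sin α + sin β) = 0.271976; p = √p² = 0.521513; φ = atan2(cos α + cos β, d − sin α − sin β) − atan2(2, p) = -1.162486 rad; t = (α − φ) mod 2π = 2.104777 rad, q = (β − φ) mod 2π = 5.598926 rad → L = 4.53·(2.104777 + 0.521513 + 5.598926) = 4.53·8.225217 = 37.260231 m
RLR: c = (6 − d² + 2cos(α−β) + 2d(sin α − sin β))/8 = 0.905715; p = 2π − arccos c = 5.845452 rad; φ = atan2(cos α − cos β, d − sin α + sin β) = 1.434131 rad; t = (α − φ + p/2) mod 2π = 2.430885 rad, q = (α − β − t + p) mod 2π = 6.203603 rad → L = 4.53·(2.430885 + 5.845452 + 6.203603) = 4.53·14.479939 = 65.594125 m
LRL: c = (6 − d² + 2cos(α−β) − 2d(sin α − sin β))/8 = -0.767417; p = 2π − arccos c = 3.837586 rad; φ = atan2(cos β − cos α, d + sin α − sin β) = -0.230860 rad; t = (φ − α + p/2) mod 2π = 0.745642 rad, q = (β − α − t + p) mod 2π = 0.302908 rad → L = 4.53·(0.745642 + 3.837586 + 0.302908) = 4.53·4.886136 = 22.134197 m
Shortest: LRL with L = 22.134197 m ≈ 22.1342 m

22.1342 m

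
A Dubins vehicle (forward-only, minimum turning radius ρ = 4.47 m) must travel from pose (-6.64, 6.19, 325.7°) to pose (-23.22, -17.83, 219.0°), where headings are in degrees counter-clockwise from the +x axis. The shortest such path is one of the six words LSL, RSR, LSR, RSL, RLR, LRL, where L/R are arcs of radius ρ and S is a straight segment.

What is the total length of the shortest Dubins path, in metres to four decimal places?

Let ψ = atan2(Δy, Δx) = atan2(-24.02, -16.58) = -124.6157° be the start→goal bearing.
Normalize: d = |goal − start| / ρ = 29.186586/4.47 = 6.529438, α = (θ_start − ψ) mod 360° = 90.3157° = 1.576306 rad, β = (θ_goal − ψ) mod 360° = 343.6157° = 5.997225 rad.
Common terms: sin α = 0.999985, cos α = -0.005510, sin β = -0.282079, cos β = 0.959391, cos(α−β) = -0.287361, d² = 42.633555. Work in radians in the unit-radius frame; every candidate has L = ρ·(t + p + q).
LSL: p² = 2 + d² − 2cos(α−β) + 2d(sin α − sin β) = 61.950583; p = √p² = 7.870869; φ = atan2(cos β − cos α, d + sin α − sin β) = 0.122901 rad; t = (φ − α) mod 2π = 4.829780 rad, q = (β − φ) mod 2π = 5.874325 rad → L = 4.47·(4.829780 + 7.870869 + 5.874325) = 4.47·18.574974 = 83.030132 m
RSR: p² = 2 + d² − 2cos(α−β) + 2d(sin β − sin α) = 28.465969; p = √p² = 5.335351; φ = atan2(cos α − cos β, d − sin α + sin β) = -0.181851 rad; t = (α − φ) mod 2π = 1.758157 rad, q = (φ − β) mod 2π = 0.104109 rad → L = 4.47·(1.758157 + 5.335351 + 0.104109) = 4.47·7.197617 = 32.173349 m
LSR: p² = d² − 2 + 2cos(α−β) + 2d(sin α + sin β) = 49.433881; p = √p² = 7.030923; φ = atan2(−cos α − cos β, d + sin α + sin β) − atan2(−2, p) = 0.146272 rad; t = (φ − α) mod 2π = 4.853151 rad, q = (φ − β) mod 2π = 0.432232 rad → L = 4.47·(4.853151 + 7.030923 + 0.432232) = 4.47·12.316306 = 55.053886 m
RSL: p² = d² − 2 + 2cos(α−β) − 2d(sin α + sin β) = 30.683787; p = √p² = 5.539295; φ = atan2(cos α + cos β, d − sin α − sin β) − atan2(2, p) = -0.183805 rad; t = (α − φ) mod 2π = 1.760112 rad, q = (β − φ) mod 2π = 6.181031 rad → L = 4.47·(1.760112 + 5.539295 + 6.181031) = 4.47·13.480437 = 60.257554 m
RLR: c = (6 − d² + 2cos(α−β) + 2d(sin α − sin β))/8 = -2.558246, |c| > 1 → infeasible
LRL: c = (6 − d² + 2cos(α−β) − 2d(sin α − sin β))/8 = -6.743823, |c| > 1 → infeasible
Shortest: RSR with L = 32.173349 m ≈ 32.1733 m

32.1733 m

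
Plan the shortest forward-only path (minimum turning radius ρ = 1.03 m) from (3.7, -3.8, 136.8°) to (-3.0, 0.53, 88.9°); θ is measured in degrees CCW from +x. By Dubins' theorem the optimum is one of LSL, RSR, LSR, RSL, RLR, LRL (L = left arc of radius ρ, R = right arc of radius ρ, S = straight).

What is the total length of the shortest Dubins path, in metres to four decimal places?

8.1680 m

Let ψ = atan2(Δy, Δx) = atan2(4.33, -6.70) = 147.1267° be the start→goal bearing.
Normalize: d = |goal − start| / ρ = 7.977399/1.03 = 7.745048, α = (θ_start − ψ) mod 360° = 349.6733° = 6.102951 rad, β = (θ_goal − ψ) mod 360° = 301.7733° = 5.266938 rad.
Common terms: sin α = -0.179260, cos α = 0.983802, sin β = -0.850138, cos β = 0.526560, cos(α−β) = 0.670427, d² = 59.985767. Work in radians in the unit-radius frame; every candidate has L = ρ·(t + p + q).
LSL: p² = 2 + d² − 2cos(α−β) + 2d(sin α − sin β) = 71.036872; p = √p² = 8.428337; φ = atan2(cos β − cos α, d + sin α − sin β) = -0.054277 rad; t = (φ − α) mod 2π = 0.125957 rad, q = (β − φ) mod 2π = 5.321215 rad → L = 1.03·(0.125957 + 8.428337 + 5.321215) = 1.03·13.875510 = 14.291775 m
RSR: p² = 2 + d² − 2cos(α−β) + 2d(sin β − sin α) = 50.252955; p = √p² = 7.088932; φ = atan2(cos α − cos β, d − sin α + sin β) = 0.064546 rad; t = (α − φ) mod 2π = 6.038405 rad, q = (φ − β) mod 2π = 1.080793 rad → L = 1.03·(6.038405 + 7.088932 + 1.080793) = 1.03·14.208130 = 14.634374 m
LSR: p² = d² − 2 + 2cos(α−β) + 2d(sin α + sin β) = 43.381141; p = √p² = 6.586436; φ = atan2(−cos α − cos β, d + sin α + sin β) − atan2(−2, p) = 0.073585 rad; t = (φ − α) mod 2π = 0.253820 rad, q = (φ − β) mod 2π = 1.089832 rad → L = 1.03·(0.253820 + 6.586436 + 1.089832) = 1.03·7.930088 = 8.167991 m
RSL: p² = d² − 2 + 2cos(α−β) − 2d(sin α + sin β) = 75.272099; p = √p² = 8.675949; φ = atan2(cos α + cos β, d − sin α − sin β) − atan2(2, p) = -0.056103 rad; t = (α − φ) mod 2π = 6.159054 rad, q = (β − φ) mod 2π = 5.323041 rad → L = 1.03·(6.159054 + 8.675949 + 5.323041) = 1.03·20.158044 = 20.762786 m
RLR: c = (6 − d² + 2cos(α−β) + 2d(sin α − sin β))/8 = -5.281619, |c| > 1 → infeasible
LRL: c = (6 − d² + 2cos(α−β) − 2d(sin α − sin β))/8 = -7.879609, |c| > 1 → infeasible
Shortest: LSR with L = 8.167991 m ≈ 8.1680 m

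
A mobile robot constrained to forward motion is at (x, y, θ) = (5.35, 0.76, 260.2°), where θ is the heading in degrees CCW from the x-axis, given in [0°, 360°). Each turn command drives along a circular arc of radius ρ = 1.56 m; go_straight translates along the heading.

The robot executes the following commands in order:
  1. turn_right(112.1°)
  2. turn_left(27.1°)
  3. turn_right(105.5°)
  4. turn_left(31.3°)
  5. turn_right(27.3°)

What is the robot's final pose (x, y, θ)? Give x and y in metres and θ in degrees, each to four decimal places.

(1.0643, 3.6014, 73.7000°)

set_pose: (x, y, θ) = (5.3500, 0.7600, 260.2000°), ρ = 1.56
turn_right(112.1°): centre at ρ to the right, rotate −112.1° → (2.9884, -0.2989, 148.1000°)
turn_left(27.1°): centre at ρ to the left, rotate +27.1° → (2.2946, -0.0687, 175.2000°)
turn_right(105.5°): centre at ρ to the right, rotate −105.5° → (0.9620, 2.0270, 69.7000°)
turn_left(31.3°): centre at ρ to the left, rotate +31.3° → (1.0302, 2.8659, 101.0000°)
turn_right(27.3°): centre at ρ to the right, rotate −27.3° → (1.0643, 3.6014, 73.7000°)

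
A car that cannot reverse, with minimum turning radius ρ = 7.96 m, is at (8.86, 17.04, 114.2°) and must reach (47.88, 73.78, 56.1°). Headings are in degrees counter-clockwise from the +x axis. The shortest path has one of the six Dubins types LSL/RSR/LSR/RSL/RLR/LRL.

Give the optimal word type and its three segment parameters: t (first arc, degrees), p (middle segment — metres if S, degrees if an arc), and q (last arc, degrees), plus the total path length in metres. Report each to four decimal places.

RSL: t = 62.2783°, p = 61.1028 m, q = 4.1783°, L = 70.3355 m

Let ψ = atan2(Δy, Δx) = atan2(56.74, 39.02) = 55.4838° be the start→goal bearing.
Normalize: d = |goal − start| / ρ = 68.862094/7.96 = 8.651017, α = (θ_start − ψ) mod 360° = 58.7162° = 1.024792 rad, β = (θ_goal − ψ) mod 360° = 0.6162° = 0.010755 rad.
Common terms: sin α = 0.854606, cos α = 0.519277, sin β = 0.010755, cos β = 0.999942, cos(α−β) = 0.528438, d² = 74.840092. Work in radians in the unit-radius frame; every candidate has L = ρ·(t + p + q).
LSL: p² = 2 + d² − 2cos(α−β) + 2d(sin α − sin β) = 90.383552; p = √p² = 9.507026; φ = atan2(cos β − cos α, d + sin α − sin β) = 0.050581 rad; t = (φ − α) mod 2π = 5.308974 rad, q = (β − φ) mod 2π = 6.243360 rad → L = 7.96·(5.308974 + 9.507026 + 6.243360) = 7.96·21.059361 = 167.632512 m
RSR: p² = 2 + d² − 2cos(α−β) + 2d(sin β − sin α) = 61.182880; p = √p² = 7.821949; φ = atan2(cos α − cos β, d − sin α + sin β) = -0.061490 rad; t = (α − φ) mod 2π = 1.086281 rad, q = (φ − β) mod 2π = 6.210940 rad → L = 7.96·(1.086281 + 7.821949 + 6.210940) = 7.96·15.119170 = 120.348595 m
LSR: p² = d² − 2 + 2cos(α−β) + 2d(sin α + sin β) = 88.869477; p = √p² = 9.427061; φ = atan2(−cos α − cos β, d + sin α + sin β) − atan2(−2, p) = 0.050749 rad; t = (φ − α) mod 2π = 5.309142 rad, q = (φ − β) mod 2π = 0.039993 rad → L = 7.96·(5.309142 + 9.427061 + 0.039993) = 7.96·14.776197 = 117.618525 m
RSL: p² = d² − 2 + 2cos(α−β) − 2d(sin α + sin β) = 58.924461; p = √p² = 7.676227; φ = atan2(cos α + cos β, d − sin α − sin β) − atan2(2, p) = -0.062169 rad; t = (α − φ) mod 2π = 1.086961 rad, q = (β − φ) mod 2π = 0.072924 rad → L = 7.96·(1.086961 + 7.676227 + 0.072924) = 7.96·8.836112 = 70.335454 m
RLR: c = (6 − d² + 2cos(α−β) + 2d(sin α − sin β))/8 = -6.647860, |c| > 1 → infeasible
LRL: c = (6 − d² + 2cos(α−β) − 2d(sin α − sin β))/8 = -10.297944, |c| > 1 → infeasible
Shortest: RSL with L = 70.335454 m ≈ 70.3355 m
Convert RSL to answer units (arcs ×180/π): t = 1.086961·180/π = 62.2783°, p = ρ·p = 7.96·7.676227 = 61.1028 m, q = 0.072924·180/π = 4.1783°, L = 70.3355 m.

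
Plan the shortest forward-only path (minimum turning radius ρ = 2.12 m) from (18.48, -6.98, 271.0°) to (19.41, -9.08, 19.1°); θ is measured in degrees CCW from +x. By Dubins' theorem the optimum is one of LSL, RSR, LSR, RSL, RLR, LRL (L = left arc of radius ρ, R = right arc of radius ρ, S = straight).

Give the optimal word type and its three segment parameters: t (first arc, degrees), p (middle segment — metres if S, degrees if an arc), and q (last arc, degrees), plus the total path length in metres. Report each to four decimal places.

LRL: t = 80.1958°, p = 334.2699°, q = 2.1741°, L = 15.4161 m

Let ψ = atan2(Δy, Δx) = atan2(-2.10, 0.93) = -66.1135° be the start→goal bearing.
Normalize: d = |goal − start| / ρ = 2.296715/2.12 = 1.083356, α = (θ_start − ψ) mod 360° = 337.1135° = 5.883741 rad, β = (θ_goal − ψ) mod 360° = 85.2135° = 1.487256 rad.
Common terms: sin α = -0.388907, cos α = 0.921277, sin β = 0.996513, cos β = 0.083443, cos(α−β) = -0.310676, d² = 1.173661. Work in radians in the unit-radius frame; every candidate has L = ρ·(t + p + q).
LSL: p² = 2 + d² − 2cos(α−β) + 2d(sin α − sin β) = 0.793208; p = √p² = 0.890622; φ = atan2(cos β − cos α, d + sin α − sin β) = -1.916820 rad; t = (φ − α) mod 2π = 4.765810 rad, q = (β − φ) mod 2π = 3.404076 rad → L = 2.12·(4.765810 + 0.890622 + 3.404076) = 2.12·9.060509 = 19.208278 m
RSR: p² = 2 + d² − 2cos(α−β) + 2d(sin β − sin α) = 6.796819; p = √p² = 2.607071; φ = atan2(cos α − cos β, d − sin α + sin β) = 0.327176 rad; t = (α − φ) mod 2π = 5.556565 rad, q = (φ − β) mod 2π = 5.123105 rad → L = 2.12·(5.556565 + 2.607071 + 5.123105) = 2.12·13.286741 = 28.167890 m
LSR: p² = d² − 2 + 2cos(α−β) + 2d(sin α + sin β) = -0.131186 < 0 → infeasible
RSL: p² = d² − 2 + 2cos(α−β) − 2d(sin α + sin β) = -2.764199 < 0 → infeasible
RLR: c = (6 − d² + 2cos(α−β) + 2d(sin α − sin β))/8 = 0.150398; p = 2π − arccos c = 4.863359 rad; φ = atan2(cos α − cos β, d − sin α + sin β) = 0.327176 rad; t = (α − φ + p/2) mod 2π = 1.705059 rad, q = (α − β − t + p) mod 2π = 1.271599 rad → L = 2.12·(1.705059 + 4.863359 + 1.271599) = 2.12·7.840018 = 16.620838 m
LRL: c = (6 − d² + 2cos(α−β) − 2d(sin α − sin β))/8 = 0.900849; p = 2π − arccos c = 5.834110 rad; φ = atan2(cos β − cos α, d + sin α − sin β) = -1.916820 rad; t = (φ − α + p/2) mod 2π = 1.399680 rad, q = (β − α − t + p) mod 2π = 0.037946 rad → L = 2.12·(1.399680 + 5.834110 + 0.037946) = 2.12·7.271736 = 15.416080 m
Shortest: LRL with L = 15.416080 m ≈ 15.4161 m
Convert LRL to answer units (arcs ×180/π): t = 1.399680·180/π = 80.1958°, p = 5.834110·180/π = 334.2699°, q = 0.037946·180/π = 2.1741°, L = 15.4161 m.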